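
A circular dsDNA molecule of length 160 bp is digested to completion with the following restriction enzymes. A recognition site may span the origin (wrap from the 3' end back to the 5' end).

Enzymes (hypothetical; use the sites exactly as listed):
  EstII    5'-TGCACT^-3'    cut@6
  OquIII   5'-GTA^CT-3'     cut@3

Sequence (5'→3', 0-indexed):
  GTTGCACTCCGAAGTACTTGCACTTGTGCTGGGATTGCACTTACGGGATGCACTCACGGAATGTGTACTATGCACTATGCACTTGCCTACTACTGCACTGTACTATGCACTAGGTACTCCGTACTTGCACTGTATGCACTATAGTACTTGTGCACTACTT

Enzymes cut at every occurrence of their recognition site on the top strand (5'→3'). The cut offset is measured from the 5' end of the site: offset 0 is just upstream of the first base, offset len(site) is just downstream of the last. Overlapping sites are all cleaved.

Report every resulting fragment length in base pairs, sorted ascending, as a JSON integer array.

[3,5,6,7,7,8,8,8,9,9,9,10,12,13,13,16,17]

Scan for sites:
  EstII (TGCACT, off=6): starts [2, 18, 35, 48, 70, 77, 93, 105, 125, 134, 150] → cuts [8, 24, 41, 54, 76, 83, 99, 111, 131, 140, 156]
  OquIII (GTACT, off=3): starts [13, 64, 99, 113, 120, 143] → cuts [16, 67, 102, 116, 123, 146]

Pooled cuts: [8, 16, 24, 41, 54, 67, 76, 83, 99, 102, 111, 116, 123, 131, 140, 146, 156]

Fragment lengths:
  8→16: 8 bp
  16→24: 8 bp
  24→41: 17 bp
  41→54: 13 bp
  54→67: 13 bp
  67→76: 9 bp
  76→83: 7 bp
  83→99: 16 bp
  99→102: 3 bp
  102→111: 9 bp
  111→116: 5 bp
  116→123: 7 bp
  123→131: 8 bp
  131→140: 9 bp
  140→146: 6 bp
  146→156: 10 bp
  156→8 (wrap): 160-156+8 = 12 bp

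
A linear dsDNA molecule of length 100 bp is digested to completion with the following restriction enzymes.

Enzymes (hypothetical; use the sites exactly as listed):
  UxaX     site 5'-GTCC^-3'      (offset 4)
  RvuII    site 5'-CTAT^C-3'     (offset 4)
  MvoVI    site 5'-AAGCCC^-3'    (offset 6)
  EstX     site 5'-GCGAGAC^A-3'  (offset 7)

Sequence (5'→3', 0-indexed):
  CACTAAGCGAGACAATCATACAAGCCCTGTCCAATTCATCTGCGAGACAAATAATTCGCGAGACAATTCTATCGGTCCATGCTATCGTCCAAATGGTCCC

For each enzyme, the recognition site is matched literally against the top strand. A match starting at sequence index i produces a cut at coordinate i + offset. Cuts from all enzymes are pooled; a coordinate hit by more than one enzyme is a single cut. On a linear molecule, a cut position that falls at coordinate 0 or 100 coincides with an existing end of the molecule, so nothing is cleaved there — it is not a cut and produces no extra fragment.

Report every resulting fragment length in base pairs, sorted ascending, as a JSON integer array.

Per-enzyme occurrences:
  UxaX GTCC/4: at [28, 74, 86, 95] ⇒ [32, 78, 90, 99]
  RvuII CTATC/4: at [68, 81] ⇒ [72, 85]
  MvoVI AAGCCC/6: at [21] ⇒ [27]
  EstX GCGAGACA/7: at [6, 41, 57] ⇒ [13, 48, 64]

Pooled cuts: [13, 27, 32, 48, 64, 72, 78, 85, 90, 99]

Fragments:
  [0,13): 13 bp
  [13,27): 14 bp
  [27,32): 5 bp
  [32,48): 16 bp
  [48,64): 16 bp
  [64,72): 8 bp
  [72,78): 6 bp
  [78,85): 7 bp
  [85,90): 5 bp
  [90,99): 9 bp
  [99,100): 1 bp

[1,5,5,6,7,8,9,13,14,16,16]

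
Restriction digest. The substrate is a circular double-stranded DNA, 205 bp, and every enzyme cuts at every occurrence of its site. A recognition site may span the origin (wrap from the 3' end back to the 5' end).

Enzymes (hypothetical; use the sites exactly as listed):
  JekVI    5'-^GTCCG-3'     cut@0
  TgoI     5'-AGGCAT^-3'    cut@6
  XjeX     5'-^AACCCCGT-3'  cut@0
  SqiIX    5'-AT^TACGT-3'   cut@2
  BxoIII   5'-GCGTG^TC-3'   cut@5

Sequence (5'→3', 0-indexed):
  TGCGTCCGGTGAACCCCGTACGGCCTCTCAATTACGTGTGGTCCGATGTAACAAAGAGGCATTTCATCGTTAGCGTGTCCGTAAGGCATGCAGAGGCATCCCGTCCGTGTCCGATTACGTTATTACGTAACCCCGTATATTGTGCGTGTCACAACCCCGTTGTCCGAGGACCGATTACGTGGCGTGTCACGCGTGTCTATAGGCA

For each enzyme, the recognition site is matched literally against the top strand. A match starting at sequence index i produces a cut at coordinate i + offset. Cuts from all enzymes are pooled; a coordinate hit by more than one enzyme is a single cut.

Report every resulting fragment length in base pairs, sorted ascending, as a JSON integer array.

[1,2,3,4,5,6,7,8,8,8,9,9,10,11,11,12,14,14,20,21,22]

Per-enzyme occurrences:
  JekVI GTCCG/0: at [3, 40, 76, 102, 108, 161] ⇒ [3, 40, 76, 102, 108, 161]
  TgoI AGGCAT/6: at [56, 83, 93, 200] ⇒ [1, 62, 89, 99]
  XjeX AACCCCGT/0: at [11, 128, 152] ⇒ [11, 128, 152]
  SqiIX ATTACGT/2: at [30, 113, 121, 173] ⇒ [32, 115, 123, 175]
  BxoIII GCGTGTC/5: at [72, 143, 181, 190] ⇒ [77, 148, 186, 195]

All cut coordinates (distinct, sorted): [1, 3, 11, 32, 40, 62, 76, 77, 89, 99, 102, 108, 115, 123, 128, 148, 152, 161, 175, 186, 195]

Fragments:
  1→3: 2 bp
  3→11: 8 bp
  11→32: 21 bp
  32→40: 8 bp
  40→62: 22 bp
  62→76: 14 bp
  76→77: 1 bp
  77→89: 12 bp
  89→99: 10 bp
  99→102: 3 bp
  102→108: 6 bp
  108→115: 7 bp
  115→123: 8 bp
  123→128: 5 bp
  128→148: 20 bp
  148→152: 4 bp
  152→161: 9 bp
  161→175: 14 bp
  175→186: 11 bp
  186→195: 9 bp
  195→1 (wrap): 205-195+1 = 11 bp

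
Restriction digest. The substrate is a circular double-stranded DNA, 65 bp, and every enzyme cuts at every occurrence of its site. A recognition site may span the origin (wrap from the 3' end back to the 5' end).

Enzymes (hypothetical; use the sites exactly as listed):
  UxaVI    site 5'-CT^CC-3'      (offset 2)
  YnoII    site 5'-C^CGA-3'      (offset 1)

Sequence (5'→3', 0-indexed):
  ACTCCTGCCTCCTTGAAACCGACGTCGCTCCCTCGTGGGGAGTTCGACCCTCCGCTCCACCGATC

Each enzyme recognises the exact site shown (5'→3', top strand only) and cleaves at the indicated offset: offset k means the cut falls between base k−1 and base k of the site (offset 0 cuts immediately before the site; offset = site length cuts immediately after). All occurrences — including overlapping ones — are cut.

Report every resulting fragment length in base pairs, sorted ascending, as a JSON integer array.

Scan for sites:
  UxaVI CTCC/2: at [1, 8, 27, 49, 54] ⇒ [3, 10, 29, 51, 56]
  YnoII CCGA/1: at [18, 59] ⇒ [19, 60]

All cut coordinates (distinct, sorted): [3, 10, 19, 29, 51, 56, 60]

Fragments:
  3→10: 7 bp
  10→19: 9 bp
  19→29: 10 bp
  29→51: 22 bp
  51→56: 5 bp
  56→60: 4 bp
  60→3 (wrap): 65-60+3 = 8 bp

[4,5,7,8,9,10,22]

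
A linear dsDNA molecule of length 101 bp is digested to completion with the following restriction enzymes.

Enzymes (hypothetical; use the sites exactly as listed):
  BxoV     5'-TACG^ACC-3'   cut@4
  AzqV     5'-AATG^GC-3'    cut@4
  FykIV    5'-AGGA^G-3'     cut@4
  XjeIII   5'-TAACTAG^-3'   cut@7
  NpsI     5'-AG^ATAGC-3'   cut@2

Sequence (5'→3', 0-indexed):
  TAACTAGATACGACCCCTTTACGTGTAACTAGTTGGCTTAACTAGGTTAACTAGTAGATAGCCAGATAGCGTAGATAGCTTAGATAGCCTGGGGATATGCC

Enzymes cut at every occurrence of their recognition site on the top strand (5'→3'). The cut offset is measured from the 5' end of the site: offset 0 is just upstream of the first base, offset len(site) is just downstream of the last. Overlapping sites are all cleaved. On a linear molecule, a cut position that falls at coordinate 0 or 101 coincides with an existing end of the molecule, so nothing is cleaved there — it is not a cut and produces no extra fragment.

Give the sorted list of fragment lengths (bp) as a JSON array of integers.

Scan for sites:
  BxoV TACGACC/4: at [8] ⇒ [12]
  AzqV (AATGGC, off=4): no sites
  FykIV (AGGAG, off=4): no sites
  XjeIII TAACTAG/7: at [0, 25, 38, 47] ⇒ [7, 32, 45, 54]
  NpsI AGATAGC/2: at [55, 63, 72, 81] ⇒ [57, 65, 74, 83]

All cut coordinates (distinct, sorted): [7, 12, 32, 45, 54, 57, 65, 74, 83]

Fragment lengths:
  [0,7): 7 bp
  [7,12): 5 bp
  [12,32): 20 bp
  [32,45): 13 bp
  [45,54): 9 bp
  [54,57): 3 bp
  [57,65): 8 bp
  [65,74): 9 bp
  [74,83): 9 bp
  [83,101): 18 bp

[3,5,7,8,9,9,9,13,18,20]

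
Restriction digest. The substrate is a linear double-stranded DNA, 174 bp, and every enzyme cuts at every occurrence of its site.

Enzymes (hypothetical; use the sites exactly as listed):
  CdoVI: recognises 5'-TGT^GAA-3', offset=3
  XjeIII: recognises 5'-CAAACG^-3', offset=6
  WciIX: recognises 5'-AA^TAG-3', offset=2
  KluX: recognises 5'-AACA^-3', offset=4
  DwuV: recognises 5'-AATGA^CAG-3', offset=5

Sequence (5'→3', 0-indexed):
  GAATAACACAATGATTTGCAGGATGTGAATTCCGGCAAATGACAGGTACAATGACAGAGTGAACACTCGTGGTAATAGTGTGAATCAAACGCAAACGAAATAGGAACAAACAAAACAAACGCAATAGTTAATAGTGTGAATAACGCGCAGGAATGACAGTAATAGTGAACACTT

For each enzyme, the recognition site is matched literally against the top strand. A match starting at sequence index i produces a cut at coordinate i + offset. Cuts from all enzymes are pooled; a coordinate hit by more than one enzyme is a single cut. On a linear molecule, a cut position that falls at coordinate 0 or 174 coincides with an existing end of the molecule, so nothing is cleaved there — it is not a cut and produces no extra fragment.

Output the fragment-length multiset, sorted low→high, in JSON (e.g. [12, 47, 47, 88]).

Scan for sites:
  CdoVI (TGTGAA, off=3): starts [23, 78, 134] → cuts [26, 81, 137]
  XjeIII (CAAACG, off=6): starts [85, 91, 115] → cuts [91, 97, 121]
  WciIX (AATAG, off=2): starts [73, 98, 122, 129, 160] → cuts [75, 100, 124, 131, 162]
  KluX (AACA, off=4): starts [4, 61, 104, 108, 113, 167] → cuts [8, 65, 108, 112, 117, 171]
  DwuV (AATGACAG, off=5): starts [37, 49, 151] → cuts [42, 54, 156]

All cut coordinates (distinct, sorted): [8, 26, 42, 54, 65, 75, 81, 91, 97, 100, 108, 112, 117, 121, 124, 131, 137, 156, 162, 171]

Fragments:
  [0,8): 8 bp
  [8,26): 18 bp
  [26,42): 16 bp
  [42,54): 12 bp
  [54,65): 11 bp
  [65,75): 10 bp
  [75,81): 6 bp
  [81,91): 10 bp
  [91,97): 6 bp
  [97,100): 3 bp
  [100,108): 8 bp
  [108,112): 4 bp
  [112,117): 5 bp
  [117,121): 4 bp
  [121,124): 3 bp
  [124,131): 7 bp
  [131,137): 6 bp
  [137,156): 19 bp
  [156,162): 6 bp
  [162,171): 9 bp
  [171,174): 3 bp

[3,3,3,4,4,5,6,6,6,6,7,8,8,9,10,10,11,12,16,18,19]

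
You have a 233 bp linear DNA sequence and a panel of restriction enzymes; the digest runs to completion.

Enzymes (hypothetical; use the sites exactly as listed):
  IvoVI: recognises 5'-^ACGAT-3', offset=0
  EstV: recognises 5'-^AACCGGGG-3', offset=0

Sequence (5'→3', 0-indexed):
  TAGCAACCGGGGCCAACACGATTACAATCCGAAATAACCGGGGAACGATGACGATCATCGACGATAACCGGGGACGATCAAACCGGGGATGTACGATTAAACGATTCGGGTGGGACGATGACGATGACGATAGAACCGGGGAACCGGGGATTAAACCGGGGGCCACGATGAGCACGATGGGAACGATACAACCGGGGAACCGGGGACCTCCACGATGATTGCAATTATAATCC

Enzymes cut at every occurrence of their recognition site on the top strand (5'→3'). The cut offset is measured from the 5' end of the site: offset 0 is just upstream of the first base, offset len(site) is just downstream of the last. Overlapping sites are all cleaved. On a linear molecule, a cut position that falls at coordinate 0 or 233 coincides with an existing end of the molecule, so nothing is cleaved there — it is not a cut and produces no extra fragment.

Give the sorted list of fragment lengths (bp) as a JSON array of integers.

[4,5,6,6,6,7,7,7,8,8,8,8,9,9,9,10,11,12,12,13,14,14,18,22]

Site scan:
  IvoVI (ACGAT, off=0): starts [17, 44, 50, 60, 73, 92, 100, 114, 120, 126, 164, 173, 182, 211] → cuts [17, 44, 50, 60, 73, 92, 100, 114, 120, 126, 164, 173, 182, 211]
  EstV (AACCGGGG, off=0): starts [4, 35, 65, 80, 133, 141, 153, 189, 197] → cuts [4, 35, 65, 80, 133, 141, 153, 189, 197]

All cut coordinates (distinct, sorted): [4, 17, 35, 44, 50, 60, 65, 73, 80, 92, 100, 114, 120, 126, 133, 141, 153, 164, 173, 182, 189, 197, 211]

Fragments:
  [0,4): 4 bp
  [4,17): 13 bp
  [17,35): 18 bp
  [35,44): 9 bp
  [44,50): 6 bp
  [50,60): 10 bp
  [60,65): 5 bp
  [65,73): 8 bp
  [73,80): 7 bp
  [80,92): 12 bp
  [92,100): 8 bp
  [100,114): 14 bp
  [114,120): 6 bp
  [120,126): 6 bp
  [126,133): 7 bp
  [133,141): 8 bp
  [141,153): 12 bp
  [153,164): 11 bp
  [164,173): 9 bp
  [173,182): 9 bp
  [182,189): 7 bp
  [189,197): 8 bp
  [197,211): 14 bp
  [211,233): 22 bp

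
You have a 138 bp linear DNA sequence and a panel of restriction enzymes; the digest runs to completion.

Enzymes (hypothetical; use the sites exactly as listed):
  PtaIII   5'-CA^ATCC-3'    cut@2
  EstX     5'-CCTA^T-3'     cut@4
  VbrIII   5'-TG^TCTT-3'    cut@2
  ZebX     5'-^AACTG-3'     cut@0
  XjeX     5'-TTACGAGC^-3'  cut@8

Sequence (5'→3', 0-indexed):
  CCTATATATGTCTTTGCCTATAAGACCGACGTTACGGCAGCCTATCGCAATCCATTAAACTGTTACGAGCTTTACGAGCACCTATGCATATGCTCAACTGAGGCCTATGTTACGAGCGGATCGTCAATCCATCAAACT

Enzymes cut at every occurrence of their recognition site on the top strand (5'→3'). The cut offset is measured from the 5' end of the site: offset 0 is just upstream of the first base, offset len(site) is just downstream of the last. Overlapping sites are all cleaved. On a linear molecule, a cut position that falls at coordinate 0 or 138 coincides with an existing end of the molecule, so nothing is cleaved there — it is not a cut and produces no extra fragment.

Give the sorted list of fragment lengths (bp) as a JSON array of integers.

Scan for sites:
  PtaIII (CAATCC, off=2): starts [47, 124] → cuts [49, 126]
  EstX (CCTAT, off=4): starts [0, 16, 40, 80, 103] → cuts [4, 20, 44, 84, 107]
  VbrIII (TGTCTT, off=2): starts [8] → cuts [10]
  ZebX (AACTG, off=0): starts [57, 95] → cuts [57, 95]
  XjeX (TTACGAGC, off=8): starts [62, 71, 109] → cuts [70, 79, 117]

All cut coordinates (distinct, sorted): [4, 10, 20, 44, 49, 57, 70, 79, 84, 95, 107, 117, 126]

Fragments:
  [0,4): 4 bp
  [4,10): 6 bp
  [10,20): 10 bp
  [20,44): 24 bp
  [44,49): 5 bp
  [49,57): 8 bp
  [57,70): 13 bp
  [70,79): 9 bp
  [79,84): 5 bp
  [84,95): 11 bp
  [95,107): 12 bp
  [107,117): 10 bp
  [117,126): 9 bp
  [126,138): 12 bp

[4,5,5,6,8,9,9,10,10,11,12,12,13,24]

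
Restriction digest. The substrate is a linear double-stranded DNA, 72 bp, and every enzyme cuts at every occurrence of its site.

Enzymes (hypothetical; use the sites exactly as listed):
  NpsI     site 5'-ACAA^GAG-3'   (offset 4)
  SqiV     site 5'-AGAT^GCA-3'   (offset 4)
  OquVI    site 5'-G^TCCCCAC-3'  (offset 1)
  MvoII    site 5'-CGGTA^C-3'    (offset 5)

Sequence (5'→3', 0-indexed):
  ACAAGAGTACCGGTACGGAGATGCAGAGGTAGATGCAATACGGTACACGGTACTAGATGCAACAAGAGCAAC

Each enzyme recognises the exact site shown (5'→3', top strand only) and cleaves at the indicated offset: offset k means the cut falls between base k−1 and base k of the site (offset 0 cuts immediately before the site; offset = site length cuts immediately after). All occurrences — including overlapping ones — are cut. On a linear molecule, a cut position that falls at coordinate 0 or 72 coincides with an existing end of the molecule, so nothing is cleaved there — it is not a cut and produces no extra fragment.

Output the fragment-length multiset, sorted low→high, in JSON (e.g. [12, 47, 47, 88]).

Site scan:
  NpsI (ACAAGAG, off=4): starts [0, 61] → cuts [4, 65]
  SqiV (AGATGCA, off=4): starts [18, 30, 54] → cuts [22, 34, 58]
  OquVI (GTCCCCAC, off=1): no sites
  MvoII (CGGTAC, off=5): starts [10, 40, 47] → cuts [15, 45, 52]

Pooled cuts: [4, 15, 22, 34, 45, 52, 58, 65]

Fragment lengths:
  [0,4): 4 bp
  [4,15): 11 bp
  [15,22): 7 bp
  [22,34): 12 bp
  [34,45): 11 bp
  [45,52): 7 bp
  [52,58): 6 bp
  [58,65): 7 bp
  [65,72): 7 bp

[4,6,7,7,7,7,11,11,12]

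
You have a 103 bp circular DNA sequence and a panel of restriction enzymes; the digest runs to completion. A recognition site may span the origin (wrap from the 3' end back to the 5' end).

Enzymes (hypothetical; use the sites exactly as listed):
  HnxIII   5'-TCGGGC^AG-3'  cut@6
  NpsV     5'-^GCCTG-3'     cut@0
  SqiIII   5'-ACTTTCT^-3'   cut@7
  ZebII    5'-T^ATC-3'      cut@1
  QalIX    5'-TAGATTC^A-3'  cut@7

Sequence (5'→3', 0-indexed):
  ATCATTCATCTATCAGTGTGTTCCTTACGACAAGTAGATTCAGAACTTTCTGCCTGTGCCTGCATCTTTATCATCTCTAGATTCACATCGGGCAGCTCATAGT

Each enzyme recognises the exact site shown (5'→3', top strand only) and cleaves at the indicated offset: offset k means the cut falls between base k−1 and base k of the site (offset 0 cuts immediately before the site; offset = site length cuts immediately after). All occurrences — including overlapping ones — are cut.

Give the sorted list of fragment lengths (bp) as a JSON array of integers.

[6,9,10,10,11,12,15,30]

Scan for sites:
  HnxIII TCGGGCAG/6: at [87] ⇒ [93]
  NpsV GCCTG/0: at [51, 57] ⇒ [51, 57]
  SqiIII ACTTTCT/7: at [44] ⇒ [51]
  ZebII TATC/1: at [10, 68, 102] ⇒ [0, 11, 69]
  QalIX TAGATTCA/7: at [34, 77] ⇒ [41, 84]

All cut coordinates (distinct, sorted): [0, 11, 41, 51, 57, 69, 84, 93]

Fragment lengths:
  0→11: 11 bp
  11→41: 30 bp
  41→51: 10 bp
  51→57: 6 bp
  57→69: 12 bp
  69→84: 15 bp
  84→93: 9 bp
  93→0 (wrap): 103-93+0 = 10 bp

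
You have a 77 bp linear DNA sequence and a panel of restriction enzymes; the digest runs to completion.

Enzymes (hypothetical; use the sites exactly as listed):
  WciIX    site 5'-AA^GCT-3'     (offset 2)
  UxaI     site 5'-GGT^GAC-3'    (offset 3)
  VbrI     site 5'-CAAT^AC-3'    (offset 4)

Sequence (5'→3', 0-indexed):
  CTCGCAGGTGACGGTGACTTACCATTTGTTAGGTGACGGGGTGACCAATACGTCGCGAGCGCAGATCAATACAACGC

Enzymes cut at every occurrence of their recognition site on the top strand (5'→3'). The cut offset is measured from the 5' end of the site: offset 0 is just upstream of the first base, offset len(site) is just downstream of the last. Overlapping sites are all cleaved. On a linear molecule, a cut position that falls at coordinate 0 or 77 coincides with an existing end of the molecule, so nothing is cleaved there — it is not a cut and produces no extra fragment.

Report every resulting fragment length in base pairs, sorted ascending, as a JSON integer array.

[6,7,7,8,9,19,21]

Scan for sites:
  WciIX (AAGCT, off=2): no sites
  UxaI GGTGAC/3: at [6, 12, 31, 39] ⇒ [9, 15, 34, 42]
  VbrI CAATAC/4: at [45, 66] ⇒ [49, 70]

Pooled cuts: [9, 15, 34, 42, 49, 70]

Fragments:
  [0,9): 9 bp
  [9,15): 6 bp
  [15,34): 19 bp
  [34,42): 8 bp
  [42,49): 7 bp
  [49,70): 21 bp
  [70,77): 7 bp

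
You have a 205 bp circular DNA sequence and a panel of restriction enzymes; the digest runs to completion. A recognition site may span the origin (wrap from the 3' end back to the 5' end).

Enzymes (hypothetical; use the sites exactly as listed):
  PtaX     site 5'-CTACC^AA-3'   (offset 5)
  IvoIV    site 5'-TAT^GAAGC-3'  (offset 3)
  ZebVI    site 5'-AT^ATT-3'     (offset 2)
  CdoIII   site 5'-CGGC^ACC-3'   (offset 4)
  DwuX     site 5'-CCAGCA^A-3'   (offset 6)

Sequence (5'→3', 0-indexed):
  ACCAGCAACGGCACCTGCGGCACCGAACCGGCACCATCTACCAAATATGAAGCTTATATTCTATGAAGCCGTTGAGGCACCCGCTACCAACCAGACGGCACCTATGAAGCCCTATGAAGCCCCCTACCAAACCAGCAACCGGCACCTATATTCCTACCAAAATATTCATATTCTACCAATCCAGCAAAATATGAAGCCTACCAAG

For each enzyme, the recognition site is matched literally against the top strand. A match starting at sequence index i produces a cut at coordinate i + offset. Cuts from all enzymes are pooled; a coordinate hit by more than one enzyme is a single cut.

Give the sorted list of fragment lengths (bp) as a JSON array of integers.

[5,5,6,6,6,6,6,6,7,8,9,9,9,9,9,10,10,10,10,11,11,13,24]

Scan for sites:
  PtaX CTACCAA/5: at [37, 83, 123, 153, 172, 197] ⇒ [42, 88, 128, 158, 177, 202]
  IvoIV TATGAAGC/3: at [45, 61, 102, 112, 189] ⇒ [48, 64, 105, 115, 192]
  ZebVI ATATT/2: at [55, 147, 161, 167] ⇒ [57, 149, 163, 169]
  CdoIII CGGCACC/4: at [8, 17, 28, 95, 139] ⇒ [12, 21, 32, 99, 143]
  DwuX CCAGCAA/6: at [1, 131, 180] ⇒ [7, 137, 186]

All cut coordinates (distinct, sorted): [7, 12, 21, 32, 42, 48, 57, 64, 88, 99, 105, 115, 128, 137, 143, 149, 158, 163, 169, 177, 186, 192, 202]

Fragment lengths:
  7→12: 5 bp
  12→21: 9 bp
  21→32: 11 bp
  32→42: 10 bp
  42→48: 6 bp
  48→57: 9 bp
  57→64: 7 bp
  64→88: 24 bp
  88→99: 11 bp
  99→105: 6 bp
  105→115: 10 bp
  115→128: 13 bp
  128→137: 9 bp
  137→143: 6 bp
  143→149: 6 bp
  149→158: 9 bp
  158→163: 5 bp
  163→169: 6 bp
  169→177: 8 bp
  177→186: 9 bp
  186→192: 6 bp
  192→202: 10 bp
  202→7 (wrap): 205-202+7 = 10 bp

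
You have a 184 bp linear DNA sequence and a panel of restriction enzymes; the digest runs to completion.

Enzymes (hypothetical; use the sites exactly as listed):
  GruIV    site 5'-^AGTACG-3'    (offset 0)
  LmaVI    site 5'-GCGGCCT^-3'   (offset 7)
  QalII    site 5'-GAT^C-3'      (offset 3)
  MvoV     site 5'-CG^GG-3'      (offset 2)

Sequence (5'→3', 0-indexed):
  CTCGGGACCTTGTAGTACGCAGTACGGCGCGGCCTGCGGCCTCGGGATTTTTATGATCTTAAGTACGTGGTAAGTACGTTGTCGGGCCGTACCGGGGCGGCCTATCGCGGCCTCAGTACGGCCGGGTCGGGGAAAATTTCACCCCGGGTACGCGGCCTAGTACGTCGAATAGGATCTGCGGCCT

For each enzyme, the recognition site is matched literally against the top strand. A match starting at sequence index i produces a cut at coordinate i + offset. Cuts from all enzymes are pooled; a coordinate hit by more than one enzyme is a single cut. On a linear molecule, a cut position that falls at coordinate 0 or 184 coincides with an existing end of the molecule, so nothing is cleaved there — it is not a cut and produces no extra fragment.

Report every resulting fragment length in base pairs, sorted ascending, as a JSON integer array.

[1,2,4,4,5,7,7,9,9,9,10,10,10,11,12,12,13,15,17,17]

Scan for sites:
  GruIV AGTACG/0: at [13, 20, 61, 72, 114, 158] ⇒ [13, 20, 61, 72, 114, 158]
  LmaVI GCGGCCT/7: at [28, 35, 96, 106, 151, 177] ⇒ [35, 42, 103, 113, 158] (position 184 is a terminus of the linear molecule — no cut)
  QalII GATC/3: at [54, 172] ⇒ [57, 175]
  MvoV CGGG/2: at [2, 42, 82, 92, 122, 127, 144] ⇒ [4, 44, 84, 94, 124, 129, 146]

All cut coordinates (distinct, sorted): [4, 13, 20, 35, 42, 44, 57, 61, 72, 84, 94, 103, 113, 114, 124, 129, 146, 158, 175]

Fragments:
  [0,4): 4 bp
  [4,13): 9 bp
  [13,20): 7 bp
  [20,35): 15 bp
  [35,42): 7 bp
  [42,44): 2 bp
  [44,57): 13 bp
  [57,61): 4 bp
  [61,72): 11 bp
  [72,84): 12 bp
  [84,94): 10 bp
  [94,103): 9 bp
  [103,113): 10 bp
  [113,114): 1 bp
  [114,124): 10 bp
  [124,129): 5 bp
  [129,146): 17 bp
  [146,158): 12 bp
  [158,175): 17 bp
  [175,184): 9 bp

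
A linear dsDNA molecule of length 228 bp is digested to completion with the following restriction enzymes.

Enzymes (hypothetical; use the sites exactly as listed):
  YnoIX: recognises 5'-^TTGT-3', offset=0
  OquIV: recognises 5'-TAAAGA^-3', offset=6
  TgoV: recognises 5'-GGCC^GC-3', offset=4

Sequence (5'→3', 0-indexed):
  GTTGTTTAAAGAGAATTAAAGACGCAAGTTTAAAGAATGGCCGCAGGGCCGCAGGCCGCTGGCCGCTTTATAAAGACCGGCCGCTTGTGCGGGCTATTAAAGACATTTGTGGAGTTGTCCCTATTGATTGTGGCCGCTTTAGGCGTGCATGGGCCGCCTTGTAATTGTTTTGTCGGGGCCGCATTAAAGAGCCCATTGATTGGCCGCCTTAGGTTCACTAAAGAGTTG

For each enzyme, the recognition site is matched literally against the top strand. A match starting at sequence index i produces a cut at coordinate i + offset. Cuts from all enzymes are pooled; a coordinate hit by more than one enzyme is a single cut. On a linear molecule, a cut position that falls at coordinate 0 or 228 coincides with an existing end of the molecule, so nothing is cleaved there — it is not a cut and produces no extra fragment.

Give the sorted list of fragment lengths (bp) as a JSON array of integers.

Per-enzyme occurrences:
  YnoIX TTGT/0: at [1, 84, 106, 114, 127, 158, 164, 169] ⇒ [1, 84, 106, 114, 127, 158, 164, 169]
  OquIV TAAAGA/6: at [6, 16, 30, 70, 97, 184, 218] ⇒ [12, 22, 36, 76, 103, 190, 224]
  TgoV GGCCGC/4: at [38, 46, 53, 60, 78, 131, 151, 176, 201] ⇒ [42, 50, 57, 64, 82, 135, 155, 180, 205]

All cut coordinates (distinct, sorted): [1, 12, 22, 36, 42, 50, 57, 64, 76, 82, 84, 103, 106, 114, 127, 135, 155, 158, 164, 169, 180, 190, 205, 224]

Fragments:
  [0,1): 1 bp
  [1,12): 11 bp
  [12,22): 10 bp
  [22,36): 14 bp
  [36,42): 6 bp
  [42,50): 8 bp
  [50,57): 7 bp
  [57,64): 7 bp
  [64,76): 12 bp
  [76,82): 6 bp
  [82,84): 2 bp
  [84,103): 19 bp
  [103,106): 3 bp
  [106,114): 8 bp
  [114,127): 13 bp
  [127,135): 8 bp
  [135,155): 20 bp
  [155,158): 3 bp
  [158,164): 6 bp
  [164,169): 5 bp
  [169,180): 11 bp
  [180,190): 10 bp
  [190,205): 15 bp
  [205,224): 19 bp
  [224,228): 4 bp

[1,2,3,3,4,5,6,6,6,7,7,8,8,8,10,10,11,11,12,13,14,15,19,19,20]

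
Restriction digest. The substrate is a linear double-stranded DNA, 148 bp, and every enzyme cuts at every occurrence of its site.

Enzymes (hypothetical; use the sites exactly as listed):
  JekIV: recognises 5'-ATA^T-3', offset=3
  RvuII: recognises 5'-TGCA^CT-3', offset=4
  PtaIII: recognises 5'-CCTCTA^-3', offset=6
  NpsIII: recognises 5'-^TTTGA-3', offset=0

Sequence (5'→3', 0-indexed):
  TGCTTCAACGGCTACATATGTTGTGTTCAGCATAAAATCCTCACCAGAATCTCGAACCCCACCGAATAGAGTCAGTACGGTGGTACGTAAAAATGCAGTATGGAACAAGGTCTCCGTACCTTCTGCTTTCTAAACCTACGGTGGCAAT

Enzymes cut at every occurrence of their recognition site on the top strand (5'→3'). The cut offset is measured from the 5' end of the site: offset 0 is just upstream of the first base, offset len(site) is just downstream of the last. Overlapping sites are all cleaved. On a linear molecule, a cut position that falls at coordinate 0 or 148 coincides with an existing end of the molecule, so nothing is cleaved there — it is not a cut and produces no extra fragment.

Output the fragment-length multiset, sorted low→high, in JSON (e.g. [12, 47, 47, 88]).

Scan for sites:
  JekIV ATAT/3: at [15] ⇒ [18]
  RvuII (TGCACT, off=4): no sites
  PtaIII (CCTCTA, off=6): no sites
  NpsIII (TTTGA, off=0): no sites

All cut coordinates (distinct, sorted): [18]

Fragments:
  [0,18): 18 bp
  [18,148): 130 bp

[18,130]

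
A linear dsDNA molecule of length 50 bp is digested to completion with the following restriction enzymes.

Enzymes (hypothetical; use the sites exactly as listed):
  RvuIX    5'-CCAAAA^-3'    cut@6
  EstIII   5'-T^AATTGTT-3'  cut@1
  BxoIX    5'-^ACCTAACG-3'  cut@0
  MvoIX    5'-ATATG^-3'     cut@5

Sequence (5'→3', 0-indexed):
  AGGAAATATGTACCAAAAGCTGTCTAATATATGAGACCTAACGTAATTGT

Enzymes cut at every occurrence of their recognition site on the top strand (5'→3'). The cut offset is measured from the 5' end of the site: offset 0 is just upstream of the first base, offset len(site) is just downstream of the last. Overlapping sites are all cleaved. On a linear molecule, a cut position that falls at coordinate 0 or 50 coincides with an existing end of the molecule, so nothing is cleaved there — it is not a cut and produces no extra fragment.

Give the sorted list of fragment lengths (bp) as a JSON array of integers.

Per-enzyme occurrences:
  RvuIX (CCAAAA, off=6): starts [12] → cuts [18]
  EstIII (TAATTGTT, off=1): no sites
  BxoIX (ACCTAACG, off=0): starts [35] → cuts [35]
  MvoIX (ATATG, off=5): starts [5, 28] → cuts [10, 33]

All cut coordinates (distinct, sorted): [10, 18, 33, 35]

Fragment lengths:
  [0,10): 10 bp
  [10,18): 8 bp
  [18,33): 15 bp
  [33,35): 2 bp
  [35,50): 15 bp

[2,8,10,15,15]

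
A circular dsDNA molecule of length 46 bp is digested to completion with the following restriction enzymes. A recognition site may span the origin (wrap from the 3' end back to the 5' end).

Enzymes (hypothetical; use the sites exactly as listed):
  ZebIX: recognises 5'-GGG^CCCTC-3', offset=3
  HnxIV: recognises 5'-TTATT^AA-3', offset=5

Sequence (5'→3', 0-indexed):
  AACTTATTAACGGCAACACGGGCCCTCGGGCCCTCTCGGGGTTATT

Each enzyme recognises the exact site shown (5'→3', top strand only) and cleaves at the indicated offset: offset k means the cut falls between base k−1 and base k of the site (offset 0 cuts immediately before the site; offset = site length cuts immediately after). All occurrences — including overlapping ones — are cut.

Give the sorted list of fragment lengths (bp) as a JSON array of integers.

Site scan:
  ZebIX GGGCCCTC/3: at [19, 27] ⇒ [22, 30]
  HnxIV TTATTAA/5: at [3, 41] ⇒ [0, 8]

Pooled cuts: [0, 8, 22, 30]

Fragments:
  0→8: 8 bp
  8→22: 14 bp
  22→30: 8 bp
  30→0 (wrap): 46-30+0 = 16 bp

[8,8,14,16]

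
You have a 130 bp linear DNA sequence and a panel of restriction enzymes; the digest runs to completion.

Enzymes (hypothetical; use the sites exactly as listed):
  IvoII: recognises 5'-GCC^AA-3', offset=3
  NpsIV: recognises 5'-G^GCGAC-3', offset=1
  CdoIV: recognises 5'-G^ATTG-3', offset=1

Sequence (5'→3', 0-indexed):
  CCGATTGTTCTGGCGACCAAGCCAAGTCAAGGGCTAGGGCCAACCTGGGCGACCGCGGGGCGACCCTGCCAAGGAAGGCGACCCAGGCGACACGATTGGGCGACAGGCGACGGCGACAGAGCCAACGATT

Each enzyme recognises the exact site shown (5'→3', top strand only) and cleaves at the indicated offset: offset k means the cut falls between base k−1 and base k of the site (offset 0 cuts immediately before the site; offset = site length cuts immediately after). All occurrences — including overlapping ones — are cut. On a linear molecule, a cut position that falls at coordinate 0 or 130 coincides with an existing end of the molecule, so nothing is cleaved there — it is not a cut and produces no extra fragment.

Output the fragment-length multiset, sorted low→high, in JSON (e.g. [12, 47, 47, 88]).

[3,5,6,7,7,7,7,8,9,9,11,11,11,11,18]

Scan for sites:
  IvoII (GCCAA, off=3): starts [20, 38, 67, 120] → cuts [23, 41, 70, 123]
  NpsIV (GGCGAC, off=1): starts [11, 47, 58, 76, 85, 98, 105, 111] → cuts [12, 48, 59, 77, 86, 99, 106, 112]
  CdoIV (GATTG, off=1): starts [2, 93] → cuts [3, 94]

Pooled cuts: [3, 12, 23, 41, 48, 59, 70, 77, 86, 94, 99, 106, 112, 123]

Fragments:
  [0,3): 3 bp
  [3,12): 9 bp
  [12,23): 11 bp
  [23,41): 18 bp
  [41,48): 7 bp
  [48,59): 11 bp
  [59,70): 11 bp
  [70,77): 7 bp
  [77,86): 9 bp
  [86,94): 8 bp
  [94,99): 5 bp
  [99,106): 7 bp
  [106,112): 6 bp
  [112,123): 11 bp
  [123,130): 7 bp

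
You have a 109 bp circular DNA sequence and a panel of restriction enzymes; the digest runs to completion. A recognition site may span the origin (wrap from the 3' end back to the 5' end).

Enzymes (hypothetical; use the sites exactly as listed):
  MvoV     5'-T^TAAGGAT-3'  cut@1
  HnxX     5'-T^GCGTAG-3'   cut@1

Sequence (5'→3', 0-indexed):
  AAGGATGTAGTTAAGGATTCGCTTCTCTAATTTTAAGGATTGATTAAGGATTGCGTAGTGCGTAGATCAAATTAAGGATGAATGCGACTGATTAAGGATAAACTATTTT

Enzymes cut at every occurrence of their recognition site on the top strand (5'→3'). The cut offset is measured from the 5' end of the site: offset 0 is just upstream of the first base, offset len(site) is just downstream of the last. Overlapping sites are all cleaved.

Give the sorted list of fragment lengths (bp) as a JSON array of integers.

Site scan:
  MvoV (TTAAGGAT, off=1): starts [10, 32, 43, 71, 91, 107] → cuts [11, 33, 44, 72, 92, 108]
  HnxX (TGCGTAG, off=1): starts [51, 58] → cuts [52, 59]

All cut coordinates (distinct, sorted): [11, 33, 44, 52, 59, 72, 92, 108]

Fragment lengths:
  11→33: 22 bp
  33→44: 11 bp
  44→52: 8 bp
  52→59: 7 bp
  59→72: 13 bp
  72→92: 20 bp
  92→108: 16 bp
  108→11 (wrap): 109-108+11 = 12 bp

[7,8,11,12,13,16,20,22]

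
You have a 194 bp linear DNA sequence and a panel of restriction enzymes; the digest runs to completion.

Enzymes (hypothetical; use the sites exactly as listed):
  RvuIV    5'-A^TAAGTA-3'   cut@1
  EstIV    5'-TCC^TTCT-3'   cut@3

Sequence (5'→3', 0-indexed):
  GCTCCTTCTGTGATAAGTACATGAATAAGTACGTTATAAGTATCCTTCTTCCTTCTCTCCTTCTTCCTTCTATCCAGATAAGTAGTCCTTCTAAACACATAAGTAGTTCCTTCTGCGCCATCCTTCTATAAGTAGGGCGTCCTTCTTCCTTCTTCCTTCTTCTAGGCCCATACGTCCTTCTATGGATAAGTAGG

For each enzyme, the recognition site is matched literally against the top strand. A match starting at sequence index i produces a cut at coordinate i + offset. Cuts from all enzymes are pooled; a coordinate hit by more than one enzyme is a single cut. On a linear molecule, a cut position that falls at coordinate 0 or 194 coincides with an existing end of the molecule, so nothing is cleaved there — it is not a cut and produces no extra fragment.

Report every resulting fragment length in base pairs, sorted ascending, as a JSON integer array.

[5,5,7,7,7,7,8,8,8,9,9,10,11,11,11,11,12,13,14,21]

Site scan:
  RvuIV (ATAAGTA, off=1): starts [12, 24, 35, 77, 98, 127, 185] → cuts [13, 25, 36, 78, 99, 128, 186]
  EstIV (TCCTTCT, off=3): starts [2, 42, 49, 57, 64, 85, 107, 120, 139, 146, 153, 174] → cuts [5, 45, 52, 60, 67, 88, 110, 123, 142, 149, 156, 177]

All cut coordinates (distinct, sorted): [5, 13, 25, 36, 45, 52, 60, 67, 78, 88, 99, 110, 123, 128, 142, 149, 156, 177, 186]

Fragment lengths:
  [0,5): 5 bp
  [5,13): 8 bp
  [13,25): 12 bp
  [25,36): 11 bp
  [36,45): 9 bp
  [45,52): 7 bp
  [52,60): 8 bp
  [60,67): 7 bp
  [67,78): 11 bp
  [78,88): 10 bp
  [88,99): 11 bp
  [99,110): 11 bp
  [110,123): 13 bp
  [123,128): 5 bp
  [128,142): 14 bp
  [142,149): 7 bp
  [149,156): 7 bp
  [156,177): 21 bp
  [177,186): 9 bp
  [186,194): 8 bp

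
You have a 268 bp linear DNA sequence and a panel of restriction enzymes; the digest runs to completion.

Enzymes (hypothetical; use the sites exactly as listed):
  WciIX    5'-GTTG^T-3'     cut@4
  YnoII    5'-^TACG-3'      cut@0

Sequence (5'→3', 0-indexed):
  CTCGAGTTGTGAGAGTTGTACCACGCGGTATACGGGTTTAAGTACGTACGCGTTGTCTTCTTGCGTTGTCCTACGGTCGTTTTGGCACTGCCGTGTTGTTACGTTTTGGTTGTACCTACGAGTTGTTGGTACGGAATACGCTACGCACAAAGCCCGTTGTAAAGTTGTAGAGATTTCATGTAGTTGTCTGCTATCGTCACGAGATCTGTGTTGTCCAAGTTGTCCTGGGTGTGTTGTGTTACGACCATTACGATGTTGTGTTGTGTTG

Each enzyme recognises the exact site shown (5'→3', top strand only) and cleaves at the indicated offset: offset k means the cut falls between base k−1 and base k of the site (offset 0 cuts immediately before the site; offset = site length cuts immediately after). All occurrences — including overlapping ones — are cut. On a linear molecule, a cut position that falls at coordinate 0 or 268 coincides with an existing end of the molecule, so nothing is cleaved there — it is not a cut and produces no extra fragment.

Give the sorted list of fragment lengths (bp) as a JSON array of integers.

Site scan:
  WciIX GTTGT/4: at [5, 14, 51, 64, 94, 108, 121, 155, 163, 182, 209, 218, 232, 254, 259] ⇒ [9, 18, 55, 68, 98, 112, 125, 159, 167, 186, 213, 222, 236, 258, 263]
  YnoII TACG/0: at [30, 42, 46, 71, 99, 116, 129, 136, 141, 239, 248] ⇒ [30, 42, 46, 71, 99, 116, 129, 136, 141, 239, 248]

Pooled cuts: [9, 18, 30, 42, 46, 55, 68, 71, 98, 99, 112, 116, 125, 129, 136, 141, 159, 167, 186, 213, 222, 236, 239, 248, 258, 263]

Fragments:
  [0,9): 9 bp
  [9,18): 9 bp
  [18,30): 12 bp
  [30,42): 12 bp
  [42,46): 4 bp
  [46,55): 9 bp
  [55,68): 13 bp
  [68,71): 3 bp
  [71,98): 27 bp
  [98,99): 1 bp
  [99,112): 13 bp
  [112,116): 4 bp
  [116,125): 9 bp
  [125,129): 4 bp
  [129,136): 7 bp
  [136,141): 5 bp
  [141,159): 18 bp
  [159,167): 8 bp
  [167,186): 19 bp
  [186,213): 27 bp
  [213,222): 9 bp
  [222,236): 14 bp
  [236,239): 3 bp
  [239,248): 9 bp
  [248,258): 10 bp
  [258,263): 5 bp
  [263,268): 5 bp

[1,3,3,4,4,4,5,5,5,7,8,9,9,9,9,9,9,10,12,12,13,13,14,18,19,27,27]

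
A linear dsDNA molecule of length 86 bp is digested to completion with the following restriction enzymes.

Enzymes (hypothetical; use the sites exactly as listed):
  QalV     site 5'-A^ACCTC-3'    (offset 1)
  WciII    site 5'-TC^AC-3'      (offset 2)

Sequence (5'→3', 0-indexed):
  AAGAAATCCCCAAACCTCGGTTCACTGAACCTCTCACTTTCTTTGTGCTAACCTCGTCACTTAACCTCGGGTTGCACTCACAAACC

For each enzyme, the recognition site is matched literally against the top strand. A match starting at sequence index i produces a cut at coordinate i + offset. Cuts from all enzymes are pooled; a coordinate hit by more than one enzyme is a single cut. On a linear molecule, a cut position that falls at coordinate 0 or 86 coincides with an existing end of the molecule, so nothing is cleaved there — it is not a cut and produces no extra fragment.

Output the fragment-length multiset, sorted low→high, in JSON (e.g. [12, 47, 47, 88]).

Per-enzyme occurrences:
  QalV AACCTC/1: at [12, 27, 49, 62] ⇒ [13, 28, 50, 63]
  WciII TCAC/2: at [21, 33, 56, 77] ⇒ [23, 35, 58, 79]

All cut coordinates (distinct, sorted): [13, 23, 28, 35, 50, 58, 63, 79]

Fragments:
  [0,13): 13 bp
  [13,23): 10 bp
  [23,28): 5 bp
  [28,35): 7 bp
  [35,50): 15 bp
  [50,58): 8 bp
  [58,63): 5 bp
  [63,79): 16 bp
  [79,86): 7 bp

[5,5,7,7,8,10,13,15,16]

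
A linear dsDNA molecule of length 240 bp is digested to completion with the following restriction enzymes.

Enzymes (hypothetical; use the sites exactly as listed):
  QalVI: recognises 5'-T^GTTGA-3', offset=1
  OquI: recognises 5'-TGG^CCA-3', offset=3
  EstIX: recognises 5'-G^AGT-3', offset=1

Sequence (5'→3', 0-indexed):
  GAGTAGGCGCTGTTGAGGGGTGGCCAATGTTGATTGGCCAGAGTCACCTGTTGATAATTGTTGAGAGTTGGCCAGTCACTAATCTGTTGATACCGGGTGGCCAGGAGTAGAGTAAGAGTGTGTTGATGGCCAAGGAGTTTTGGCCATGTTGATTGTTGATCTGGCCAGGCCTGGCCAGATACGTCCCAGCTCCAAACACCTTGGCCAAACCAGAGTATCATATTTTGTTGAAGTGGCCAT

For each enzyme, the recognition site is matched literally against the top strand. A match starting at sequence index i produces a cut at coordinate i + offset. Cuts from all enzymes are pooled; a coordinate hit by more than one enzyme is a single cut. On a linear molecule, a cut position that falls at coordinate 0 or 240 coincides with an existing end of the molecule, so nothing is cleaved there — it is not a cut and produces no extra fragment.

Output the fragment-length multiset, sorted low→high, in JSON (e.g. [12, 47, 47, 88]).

[1,4,4,4,5,5,5,5,6,6,6,6,7,8,8,8,9,9,10,10,10,10,10,12,13,14,15,30]

Scan for sites:
  QalVI (TGTTGA, off=1): starts [10, 27, 48, 58, 84, 120, 146, 153, 225] → cuts [11, 28, 49, 59, 85, 121, 147, 154, 226]
  OquI (TGGCCA, off=3): starts [20, 34, 68, 97, 126, 140, 161, 171, 201, 233] → cuts [23, 37, 71, 100, 129, 143, 164, 174, 204, 236]
  EstIX (GAGT, off=1): starts [0, 40, 64, 104, 109, 115, 134, 212] → cuts [1, 41, 65, 105, 110, 116, 135, 213]

Pooled cuts: [1, 11, 23, 28, 37, 41, 49, 59, 65, 71, 85, 100, 105, 110, 116, 121, 129, 135, 143, 147, 154, 164, 174, 204, 213, 226, 236]

Fragments:
  [0,1): 1 bp
  [1,11): 10 bp
  [11,23): 12 bp
  [23,28): 5 bp
  [28,37): 9 bp
  [37,41): 4 bp
  [41,49): 8 bp
  [49,59): 10 bp
  [59,65): 6 bp
  [65,71): 6 bp
  [71,85): 14 bp
  [85,100): 15 bp
  [100,105): 5 bp
  [105,110): 5 bp
  [110,116): 6 bp
  [116,121): 5 bp
  [121,129): 8 bp
  [129,135): 6 bp
  [135,143): 8 bp
  [143,147): 4 bp
  [147,154): 7 bp
  [154,164): 10 bp
  [164,174): 10 bp
  [174,204): 30 bp
  [204,213): 9 bp
  [213,226): 13 bp
  [226,236): 10 bp
  [236,240): 4 bp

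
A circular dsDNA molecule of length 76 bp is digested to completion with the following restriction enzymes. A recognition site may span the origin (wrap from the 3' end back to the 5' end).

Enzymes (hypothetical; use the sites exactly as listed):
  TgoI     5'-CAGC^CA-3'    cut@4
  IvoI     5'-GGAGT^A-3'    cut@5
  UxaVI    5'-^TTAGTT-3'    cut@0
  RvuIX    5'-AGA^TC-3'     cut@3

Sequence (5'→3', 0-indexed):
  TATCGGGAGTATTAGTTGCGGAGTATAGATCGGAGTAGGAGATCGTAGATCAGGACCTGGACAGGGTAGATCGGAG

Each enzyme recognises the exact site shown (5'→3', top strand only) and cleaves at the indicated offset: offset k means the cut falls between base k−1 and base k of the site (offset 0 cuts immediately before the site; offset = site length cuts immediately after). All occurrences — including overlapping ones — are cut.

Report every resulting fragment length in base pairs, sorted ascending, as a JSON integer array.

[1,5,6,7,7,7,9,13,21]

Per-enzyme occurrences:
  TgoI (CAGCCA, off=4): no sites
  IvoI (GGAGTA, off=5): starts [5, 19, 31, 72] → cuts [1, 10, 24, 36]
  UxaVI (TTAGTT, off=0): starts [11] → cuts [11]
  RvuIX (AGATC, off=3): starts [26, 39, 46, 67] → cuts [29, 42, 49, 70]

Pooled cuts: [1, 10, 11, 24, 29, 36, 42, 49, 70]

Fragment lengths:
  1→10: 9 bp
  10→11: 1 bp
  11→24: 13 bp
  24→29: 5 bp
  29→36: 7 bp
  36→42: 6 bp
  42→49: 7 bp
  49→70: 21 bp
  70→1 (wrap): 76-70+1 = 7 bp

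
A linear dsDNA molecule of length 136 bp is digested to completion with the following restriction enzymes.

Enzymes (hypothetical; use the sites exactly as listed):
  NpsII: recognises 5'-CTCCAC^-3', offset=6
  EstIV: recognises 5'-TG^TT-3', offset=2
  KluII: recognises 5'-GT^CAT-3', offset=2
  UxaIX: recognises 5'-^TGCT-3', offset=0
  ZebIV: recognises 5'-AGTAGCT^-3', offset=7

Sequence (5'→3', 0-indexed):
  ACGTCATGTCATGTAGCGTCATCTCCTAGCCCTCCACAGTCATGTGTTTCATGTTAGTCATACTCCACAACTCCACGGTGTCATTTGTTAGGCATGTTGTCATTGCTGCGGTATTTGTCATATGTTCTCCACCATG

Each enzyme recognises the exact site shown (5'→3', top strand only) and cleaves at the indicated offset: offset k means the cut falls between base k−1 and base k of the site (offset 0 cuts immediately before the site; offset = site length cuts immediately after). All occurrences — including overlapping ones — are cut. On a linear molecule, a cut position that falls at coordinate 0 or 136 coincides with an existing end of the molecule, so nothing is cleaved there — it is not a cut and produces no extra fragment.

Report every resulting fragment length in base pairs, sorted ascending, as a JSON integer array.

Site scan:
  NpsII CTCCAC/6: at [31, 62, 70, 126] ⇒ [37, 68, 76, 132]
  EstIV TGTT/2: at [44, 51, 85, 94, 122] ⇒ [46, 53, 87, 96, 124]
  KluII GTCAT/2: at [2, 7, 17, 38, 56, 79, 98, 116] ⇒ [4, 9, 19, 40, 58, 81, 100, 118]
  UxaIX TGCT/0: at [103] ⇒ [103]
  ZebIV (AGTAGCT, off=7): no sites

All cut coordinates (distinct, sorted): [4, 9, 19, 37, 40, 46, 53, 58, 68, 76, 81, 87, 96, 100, 103, 118, 124, 132]

Fragments:
  [0,4): 4 bp
  [4,9): 5 bp
  [9,19): 10 bp
  [19,37): 18 bp
  [37,40): 3 bp
  [40,46): 6 bp
  [46,53): 7 bp
  [53,58): 5 bp
  [58,68): 10 bp
  [68,76): 8 bp
  [76,81): 5 bp
  [81,87): 6 bp
  [87,96): 9 bp
  [96,100): 4 bp
  [100,103): 3 bp
  [103,118): 15 bp
  [118,124): 6 bp
  [124,132): 8 bp
  [132,136): 4 bp

[3,3,4,4,4,5,5,5,6,6,6,7,8,8,9,10,10,15,18]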